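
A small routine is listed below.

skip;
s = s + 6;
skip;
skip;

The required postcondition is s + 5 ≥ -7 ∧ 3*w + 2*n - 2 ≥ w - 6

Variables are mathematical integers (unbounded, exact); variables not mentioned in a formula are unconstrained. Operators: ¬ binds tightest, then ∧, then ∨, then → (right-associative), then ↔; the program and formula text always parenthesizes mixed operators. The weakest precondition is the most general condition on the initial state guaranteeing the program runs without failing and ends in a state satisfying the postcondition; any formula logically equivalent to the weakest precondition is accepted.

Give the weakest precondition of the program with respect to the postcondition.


Working backward. After the program, the postcondition s + 5 ≥ -7 ∧ 3*w + 2*n - 2 ≥ w - 6 must hold; in canonical form it is s ≥ -12 ∧ 2*n + 2*w ≥ -4.
Before skip: s ≥ -12 ∧ 2*n + 2*w ≥ -4
Before skip: s ≥ -12 ∧ 2*n + 2*w ≥ -4
Before s := s + 6: s ≥ -18 ∧ 2*n + 2*w ≥ -4
Before skip: s ≥ -18 ∧ 2*n + 2*w ≥ -4
Answer: WP = s ≥ -18 ∧ 2*n + 2*w ≥ -4


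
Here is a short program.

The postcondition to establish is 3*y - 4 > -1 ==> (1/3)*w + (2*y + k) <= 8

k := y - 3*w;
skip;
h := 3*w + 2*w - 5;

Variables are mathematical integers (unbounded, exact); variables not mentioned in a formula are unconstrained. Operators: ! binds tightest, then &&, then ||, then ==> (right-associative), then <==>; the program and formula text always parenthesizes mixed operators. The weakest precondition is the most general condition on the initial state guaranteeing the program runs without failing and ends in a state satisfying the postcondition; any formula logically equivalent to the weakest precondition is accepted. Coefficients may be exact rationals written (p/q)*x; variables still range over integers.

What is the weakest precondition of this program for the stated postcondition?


Working backward. After the program, the postcondition 3*y - 4 > -1 ==> (1/3)*w + (2*y + k) <= 8 must hold; in canonical form it is 3*y > 3 ==> k + (1/3)*w + 2*y <= 8.
Before h := 3*w + 2*w - 5: 3*y > 3 ==> k + (1/3)*w + 2*y <= 8
Before skip: 3*y > 3 ==> k + (1/3)*w + 2*y <= 8
Before k := y - 3*w: 3*y > 3 ==> 3*y <= (8/3)*w + 8
Answer: WP = 3*y > 3 ==> 3*y <= (8/3)*w + 8


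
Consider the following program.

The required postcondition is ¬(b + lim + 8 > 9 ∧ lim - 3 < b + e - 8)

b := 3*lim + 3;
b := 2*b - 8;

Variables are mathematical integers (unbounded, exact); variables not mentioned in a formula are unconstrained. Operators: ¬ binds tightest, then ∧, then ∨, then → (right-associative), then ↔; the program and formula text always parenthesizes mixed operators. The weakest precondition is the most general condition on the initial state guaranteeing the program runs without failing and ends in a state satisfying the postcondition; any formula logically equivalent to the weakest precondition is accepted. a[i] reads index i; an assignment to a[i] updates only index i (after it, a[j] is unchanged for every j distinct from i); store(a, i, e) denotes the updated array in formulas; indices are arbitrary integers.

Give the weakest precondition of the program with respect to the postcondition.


Working backward. After the program, the postcondition ¬(b + lim + 8 > 9 ∧ lim - 3 < b + e - 8) must hold; in canonical form it is ¬(b + lim > 1 ∧ lim < b + e - 5).
Before b := 2*b - 8: ¬(2*b + lim > 9 ∧ lim < 2*b + e - 13)
Before b := 3*lim + 3: ¬(7*lim > 3 ∧ e + 5*lim > 7)
Answer: WP = ¬(7*lim > 3 ∧ e + 5*lim > 7)


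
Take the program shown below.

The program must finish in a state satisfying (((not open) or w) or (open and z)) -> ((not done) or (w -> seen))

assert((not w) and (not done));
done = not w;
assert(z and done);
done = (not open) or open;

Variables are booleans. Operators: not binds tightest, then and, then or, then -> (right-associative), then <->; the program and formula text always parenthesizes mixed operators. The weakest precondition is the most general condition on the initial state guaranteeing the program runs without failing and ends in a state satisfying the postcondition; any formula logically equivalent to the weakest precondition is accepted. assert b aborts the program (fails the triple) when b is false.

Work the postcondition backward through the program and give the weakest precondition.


Working backward. After the program, the postcondition (((not open) or w) or (open and z)) -> ((not done) or (w -> seen)) must hold; in canonical form it is ((not open) or w or (open and z)) -> ((not done) or (w -> seen)).
Before done := (not open) or open: ((not open) or w or (open and z)) -> (w -> seen)
Before assert z and done: z and done and (((not open) or w or (open and z)) -> (w -> seen))
Before done := not w: z and (not w) and (((not open) or w or (open and z)) -> (w -> seen))
Before assert (not w) and (not done): (not w) and (not done) and z and (((not open) or w or (open and z)) -> (w -> seen))
Answer: WP = (not w) and (not done) and z and (((not open) or w or (open and z)) -> (w -> seen))


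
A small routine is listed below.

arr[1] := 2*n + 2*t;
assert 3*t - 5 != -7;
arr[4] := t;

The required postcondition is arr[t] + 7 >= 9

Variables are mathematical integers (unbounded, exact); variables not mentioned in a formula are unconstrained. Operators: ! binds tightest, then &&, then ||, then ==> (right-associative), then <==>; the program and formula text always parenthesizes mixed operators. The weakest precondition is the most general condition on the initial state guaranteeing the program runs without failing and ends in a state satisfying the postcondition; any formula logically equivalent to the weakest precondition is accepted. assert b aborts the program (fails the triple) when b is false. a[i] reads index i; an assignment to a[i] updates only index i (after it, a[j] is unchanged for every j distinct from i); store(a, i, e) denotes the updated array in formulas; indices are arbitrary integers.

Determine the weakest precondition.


Working backward. After the program, the postcondition arr[t] + 7 >= 9 must hold; in canonical form it is arr[t] >= 2.
Before arr[4] := t: store(arr, 4, t)[t] >= 2
Before assert 3*t - 5 != -7: 3*t != -2 && store(arr, 4, t)[t] >= 2
Before arr[1] := 2*n + 2*t: 3*t != -2 && store(store(arr, 1, 2*n + 2*t), 4, t)[t] >= 2
Answer: WP = 3*t != -2 && store(store(arr, 1, 2*n + 2*t), 4, t)[t] >= 2


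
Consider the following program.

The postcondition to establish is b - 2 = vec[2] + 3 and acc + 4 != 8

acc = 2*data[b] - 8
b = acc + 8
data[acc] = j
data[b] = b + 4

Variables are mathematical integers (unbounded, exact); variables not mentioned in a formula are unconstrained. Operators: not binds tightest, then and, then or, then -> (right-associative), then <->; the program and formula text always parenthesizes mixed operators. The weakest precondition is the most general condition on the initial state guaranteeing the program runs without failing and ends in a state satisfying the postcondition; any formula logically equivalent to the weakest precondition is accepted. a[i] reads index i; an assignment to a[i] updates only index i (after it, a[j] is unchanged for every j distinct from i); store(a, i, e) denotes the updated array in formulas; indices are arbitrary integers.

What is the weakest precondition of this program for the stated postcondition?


Working backward. After the program, the postcondition b - 2 = vec[2] + 3 and acc + 4 != 8 must hold; in canonical form it is b = vec[2] + 5 and acc != 4.
Before data[b] := b + 4: b = vec[2] + 5 and acc != 4
Before data[acc] := j: b = vec[2] + 5 and acc != 4
Before b := acc + 8: acc = vec[2] - 3 and acc != 4
Before acc := 2*data[b] - 8: 2*data[b] = vec[2] + 5 and 2*data[b] != 12
Answer: WP = 2*data[b] = vec[2] + 5 and 2*data[b] != 12


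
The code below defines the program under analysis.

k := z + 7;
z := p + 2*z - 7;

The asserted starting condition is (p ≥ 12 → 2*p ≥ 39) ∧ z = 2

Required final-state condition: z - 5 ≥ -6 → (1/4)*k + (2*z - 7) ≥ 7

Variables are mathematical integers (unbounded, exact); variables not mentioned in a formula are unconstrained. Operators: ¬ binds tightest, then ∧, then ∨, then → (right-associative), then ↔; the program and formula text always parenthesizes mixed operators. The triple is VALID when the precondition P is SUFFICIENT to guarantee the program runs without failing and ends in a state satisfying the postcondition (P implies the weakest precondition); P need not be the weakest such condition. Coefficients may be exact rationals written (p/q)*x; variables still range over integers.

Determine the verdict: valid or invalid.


Working backward. After the program, the postcondition z - 5 ≥ -6 → (1/4)*k + (2*z - 7) ≥ 7 must hold; in canonical form it is z ≥ -1 → (1/4)*k + 2*z ≥ 14.
Before z := p + 2*z - 7: p + 2*z ≥ 6 → (1/4)*k + 2*p + 4*z ≥ 28
Before k := z + 7: p + 2*z ≥ 6 → 2*p + (17/4)*z ≥ 105/4
The weakest precondition is p + 2*z ≥ 6 → 2*p + (17/4)*z ≥ 105/4.
Check whether (p ≥ 12 → 2*p ≥ 39) ∧ z = 2 implies it.
Countermodel: at the initial state p = 2, z = 2, the precondition holds but the weakest precondition fails.
Answer: invalid


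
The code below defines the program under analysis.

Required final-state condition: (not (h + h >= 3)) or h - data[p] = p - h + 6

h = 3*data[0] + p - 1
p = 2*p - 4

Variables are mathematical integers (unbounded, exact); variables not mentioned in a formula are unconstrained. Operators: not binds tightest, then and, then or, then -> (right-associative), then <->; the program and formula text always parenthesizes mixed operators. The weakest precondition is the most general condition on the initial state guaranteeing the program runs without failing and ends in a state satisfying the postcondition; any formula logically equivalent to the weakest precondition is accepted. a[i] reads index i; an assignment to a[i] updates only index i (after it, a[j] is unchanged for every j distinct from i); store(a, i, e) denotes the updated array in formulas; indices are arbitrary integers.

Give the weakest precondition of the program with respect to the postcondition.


Working backward. After the program, the postcondition (not (h + h >= 3)) or h - data[p] = p - h + 6 must hold; in canonical form it is (not (2*h >= 3)) or 2*h = data[p] + p + 6.
Before p := 2*p - 4: (not (2*h >= 3)) or 2*h = data[2*p - 4] + 2*p + 2
Before h := 3*data[0] + p - 1: (not (6*data[0] + 2*p >= 5)) or 6*data[0] = data[2*p - 4] + 4
Answer: WP = (not (6*data[0] + 2*p >= 5)) or 6*data[0] = data[2*p - 4] + 4


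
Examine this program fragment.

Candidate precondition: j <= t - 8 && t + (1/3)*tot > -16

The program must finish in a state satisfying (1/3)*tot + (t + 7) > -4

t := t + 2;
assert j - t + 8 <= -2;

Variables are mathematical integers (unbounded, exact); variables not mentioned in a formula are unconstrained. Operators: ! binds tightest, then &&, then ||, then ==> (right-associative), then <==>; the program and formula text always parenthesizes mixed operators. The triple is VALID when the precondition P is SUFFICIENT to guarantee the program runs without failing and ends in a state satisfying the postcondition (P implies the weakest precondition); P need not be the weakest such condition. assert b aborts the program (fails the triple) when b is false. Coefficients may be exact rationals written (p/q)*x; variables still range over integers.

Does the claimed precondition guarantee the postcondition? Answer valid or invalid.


Working backward. After the program, the postcondition (1/3)*tot + (t + 7) > -4 must hold; in canonical form it is t + (1/3)*tot > -11.
Before assert j - t + 8 <= -2: j <= t - 10 && t + (1/3)*tot > -11
Before t := t + 2: j <= t - 8 && t + (1/3)*tot > -13
The weakest precondition is j <= t - 8 && t + (1/3)*tot > -13.
Check whether j <= t - 8 && t + (1/3)*tot > -16 implies it.
Countermodel: at the initial state j = -8, t = 0, tot = -47, the precondition holds but the weakest precondition fails.
Answer: invalid


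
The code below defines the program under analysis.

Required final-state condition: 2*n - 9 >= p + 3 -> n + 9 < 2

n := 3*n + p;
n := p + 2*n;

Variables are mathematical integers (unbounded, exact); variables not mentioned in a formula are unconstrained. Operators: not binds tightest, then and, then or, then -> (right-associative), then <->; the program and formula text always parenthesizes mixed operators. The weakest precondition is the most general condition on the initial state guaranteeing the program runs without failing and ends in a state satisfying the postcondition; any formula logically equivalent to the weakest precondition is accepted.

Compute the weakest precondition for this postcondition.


Working backward. After the program, the postcondition 2*n - 9 >= p + 3 -> n + 9 < 2 must hold; in canonical form it is 2*n >= p + 12 -> n < -7.
Before n := p + 2*n: 4*n + p >= 12 -> 2*n + p < -7
Before n := 3*n + p: 12*n + 5*p >= 12 -> 6*n + 3*p < -7
Answer: WP = 12*n + 5*p >= 12 -> 6*n + 3*p < -7


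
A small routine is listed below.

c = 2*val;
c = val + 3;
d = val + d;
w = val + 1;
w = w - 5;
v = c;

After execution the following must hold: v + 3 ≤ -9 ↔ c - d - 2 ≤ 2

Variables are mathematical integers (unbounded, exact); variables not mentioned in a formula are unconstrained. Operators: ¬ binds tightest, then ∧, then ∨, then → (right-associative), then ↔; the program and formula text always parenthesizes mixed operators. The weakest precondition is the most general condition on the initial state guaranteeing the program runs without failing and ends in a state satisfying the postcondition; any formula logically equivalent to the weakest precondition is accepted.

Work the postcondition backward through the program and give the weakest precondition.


Working backward. After the program, the postcondition v + 3 ≤ -9 ↔ c - d - 2 ≤ 2 must hold; in canonical form it is v ≤ -12 ↔ c ≤ d + 4.
Before v := c: c ≤ -12 ↔ c ≤ d + 4
Before w := w - 5: c ≤ -12 ↔ c ≤ d + 4
Before w := val + 1: c ≤ -12 ↔ c ≤ d + 4
Before d := val + d: c ≤ -12 ↔ c ≤ d + val + 4
Before c := val + 3: val ≤ -15 ↔ d ≥ -1
Before c := 2*val: val ≤ -15 ↔ d ≥ -1
Answer: WP = val ≤ -15 ↔ d ≥ -1


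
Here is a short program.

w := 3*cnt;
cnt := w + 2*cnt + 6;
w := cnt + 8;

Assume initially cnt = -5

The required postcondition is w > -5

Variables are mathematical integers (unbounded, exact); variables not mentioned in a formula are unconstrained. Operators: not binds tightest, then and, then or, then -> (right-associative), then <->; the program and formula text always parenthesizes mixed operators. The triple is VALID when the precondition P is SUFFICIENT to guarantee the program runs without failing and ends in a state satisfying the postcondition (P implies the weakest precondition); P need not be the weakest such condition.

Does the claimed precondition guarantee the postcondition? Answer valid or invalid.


Working backward. After the program, w > -5 must hold.
Before w := cnt + 8: cnt > -13
Before cnt := w + 2*cnt + 6: 2*cnt + w > -19
Before w := 3*cnt: 5*cnt > -19
The weakest precondition is 5*cnt > -19.
Check whether cnt = -5 implies it.
Countermodel: at the initial state cnt = -5, the precondition holds but the weakest precondition fails.
Answer: invalid


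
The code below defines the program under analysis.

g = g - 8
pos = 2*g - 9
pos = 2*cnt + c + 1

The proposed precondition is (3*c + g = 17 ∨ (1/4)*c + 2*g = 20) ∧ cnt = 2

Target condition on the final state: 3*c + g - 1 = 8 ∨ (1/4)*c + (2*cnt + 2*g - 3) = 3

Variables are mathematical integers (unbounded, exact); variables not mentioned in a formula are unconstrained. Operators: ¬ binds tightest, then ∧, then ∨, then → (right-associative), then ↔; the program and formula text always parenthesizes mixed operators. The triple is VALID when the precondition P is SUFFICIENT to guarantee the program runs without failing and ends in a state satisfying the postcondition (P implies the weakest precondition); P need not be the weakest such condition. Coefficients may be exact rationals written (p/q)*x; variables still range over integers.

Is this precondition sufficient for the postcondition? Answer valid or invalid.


Working backward. After the program, the postcondition 3*c + g - 1 = 8 ∨ (1/4)*c + (2*cnt + 2*g - 3) = 3 must hold; in canonical form it is 3*c + g = 9 ∨ (1/4)*c + 2*cnt + 2*g = 6.
Before pos := 2*cnt + c + 1: 3*c + g = 9 ∨ (1/4)*c + 2*cnt + 2*g = 6
Before pos := 2*g - 9: 3*c + g = 9 ∨ (1/4)*c + 2*cnt + 2*g = 6
Before g := g - 8: 3*c + g = 17 ∨ (1/4)*c + 2*cnt + 2*g = 22
The weakest precondition is 3*c + g = 17 ∨ (1/4)*c + 2*cnt + 2*g = 22.
Check whether (3*c + g = 17 ∨ (1/4)*c + 2*g = 20) ∧ cnt = 2 implies it.
Countermodel: at the initial state c = 80, cnt = 2, g = 0, the precondition holds but the weakest precondition fails.
Answer: invalid


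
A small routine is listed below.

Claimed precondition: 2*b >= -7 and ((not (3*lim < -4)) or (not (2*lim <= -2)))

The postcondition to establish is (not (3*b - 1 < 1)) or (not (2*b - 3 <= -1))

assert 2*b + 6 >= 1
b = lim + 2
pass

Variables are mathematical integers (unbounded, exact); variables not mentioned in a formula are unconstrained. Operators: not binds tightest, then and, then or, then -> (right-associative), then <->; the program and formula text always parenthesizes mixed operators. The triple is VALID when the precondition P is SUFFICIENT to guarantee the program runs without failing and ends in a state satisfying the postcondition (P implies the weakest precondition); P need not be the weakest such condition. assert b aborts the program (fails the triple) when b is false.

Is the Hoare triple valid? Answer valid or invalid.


Working backward. After the program, the postcondition (not (3*b - 1 < 1)) or (not (2*b - 3 <= -1)) must hold; in canonical form it is (not (3*b < 2)) or (not (2*b <= 2)).
Before skip: (not (3*b < 2)) or (not (2*b <= 2))
Before b := lim + 2: (not (3*lim < -4)) or (not (2*lim <= -2))
Before assert 2*b + 6 >= 1: 2*b >= -5 and ((not (3*lim < -4)) or (not (2*lim <= -2)))
The weakest precondition is 2*b >= -5 and ((not (3*lim < -4)) or (not (2*lim <= -2))).
Check whether 2*b >= -7 and ((not (3*lim < -4)) or (not (2*lim <= -2))) implies it.
Countermodel: at the initial state b = -3, lim = 0, the precondition holds but the weakest precondition fails.
Answer: invalid


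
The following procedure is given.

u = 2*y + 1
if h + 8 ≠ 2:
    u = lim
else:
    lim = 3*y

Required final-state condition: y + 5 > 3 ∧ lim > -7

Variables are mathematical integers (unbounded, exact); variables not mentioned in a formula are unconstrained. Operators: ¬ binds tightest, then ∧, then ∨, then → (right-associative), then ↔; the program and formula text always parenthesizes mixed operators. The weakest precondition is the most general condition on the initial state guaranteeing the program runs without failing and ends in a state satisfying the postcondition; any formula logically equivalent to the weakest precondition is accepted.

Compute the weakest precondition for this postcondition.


Working backward. After the program, the postcondition y + 5 > 3 ∧ lim > -7 must hold; in canonical form it is y > -2 ∧ lim > -7.
Then branch requires y > -2 ∧ lim > -7; else branch requires y > -2 ∧ 3*y > -7.
Before the if: (h ≠ -6 → (y > -2 ∧ lim > -7)) ∧ ((¬(h ≠ -6)) → (y > -2 ∧ 3*y > -7))
Before u := 2*y + 1: (h ≠ -6 → (y > -2 ∧ lim > -7)) ∧ ((¬(h ≠ -6)) → (y > -2 ∧ 3*y > -7))
Answer: WP = (h ≠ -6 → (y > -2 ∧ lim > -7)) ∧ ((¬(h ≠ -6)) → (y > -2 ∧ 3*y > -7))


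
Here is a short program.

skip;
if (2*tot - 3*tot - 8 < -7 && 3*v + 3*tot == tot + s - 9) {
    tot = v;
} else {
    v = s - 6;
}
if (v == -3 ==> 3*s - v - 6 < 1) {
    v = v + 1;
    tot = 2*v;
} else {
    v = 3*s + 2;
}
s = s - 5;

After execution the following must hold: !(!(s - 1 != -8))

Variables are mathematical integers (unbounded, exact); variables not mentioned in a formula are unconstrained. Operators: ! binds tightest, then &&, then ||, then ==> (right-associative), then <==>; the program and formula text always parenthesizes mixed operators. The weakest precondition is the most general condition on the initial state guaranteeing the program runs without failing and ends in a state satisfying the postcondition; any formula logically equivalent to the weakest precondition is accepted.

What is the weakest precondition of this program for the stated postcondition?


Working backward. After the program, the postcondition !(!(s - 1 != -8)) must hold; in canonical form it is s != -7.
Before s := s - 5: s != -2
Then branch requires s != -2; else branch requires s != -2.
Before the if: ((v == -3 ==> 3*s < v + 7) ==> s != -2) && ((!(v == -3 ==> 3*s < v + 7)) ==> s != -2)
Then branch requires ((v == -3 ==> 3*s < v + 7) ==> s != -2) && ((!(v == -3 ==> 3*s < v + 7)) ==> s != -2); else branch requires ((s == 3 ==> 2*s < 1) ==> s != -2) && ((!(s == 3 ==> 2*s < 1)) ==> s != -2).
Before the if: ((tot > -1 && 2*tot + 3*v == s - 9) ==> (((v == -3 ==> 3*s < v + 7) ==> s != -2) && ((!(v == -3 ==> 3*s < v + 7)) ==> s != -2))) && ((!(tot > -1 && 2*tot + 3*v == s - 9)) ==> (((s == 3 ==> 2*s < 1) ==> s != -2) && ((!(s == 3 ==> 2*s < 1)) ==> s != -2)))
Before skip: ((tot > -1 && 2*tot + 3*v == s - 9) ==> (((v == -3 ==> 3*s < v + 7) ==> s != -2) && ((!(v == -3 ==> 3*s < v + 7)) ==> s != -2))) && ((!(tot > -1 && 2*tot + 3*v == s - 9)) ==> (((s == 3 ==> 2*s < 1) ==> s != -2) && ((!(s == 3 ==> 2*s < 1)) ==> s != -2)))
Answer: WP = ((tot > -1 && 2*tot + 3*v == s - 9) ==> (((v == -3 ==> 3*s < v + 7) ==> s != -2) && ((!(v == -3 ==> 3*s < v + 7)) ==> s != -2))) && ((!(tot > -1 && 2*tot + 3*v == s - 9)) ==> (((s == 3 ==> 2*s < 1) ==> s != -2) && ((!(s == 3 ==> 2*s < 1)) ==> s != -2)))


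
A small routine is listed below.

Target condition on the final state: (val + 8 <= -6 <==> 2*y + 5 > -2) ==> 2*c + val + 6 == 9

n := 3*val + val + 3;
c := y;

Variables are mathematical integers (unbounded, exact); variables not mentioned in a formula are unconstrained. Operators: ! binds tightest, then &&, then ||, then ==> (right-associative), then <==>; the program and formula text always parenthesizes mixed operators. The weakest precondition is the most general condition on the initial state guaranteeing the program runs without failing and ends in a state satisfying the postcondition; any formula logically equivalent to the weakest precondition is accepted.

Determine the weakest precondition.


Working backward. After the program, the postcondition (val + 8 <= -6 <==> 2*y + 5 > -2) ==> 2*c + val + 6 == 9 must hold; in canonical form it is (val <= -14 <==> 2*y > -7) ==> 2*c + val == 3.
Before c := y: (val <= -14 <==> 2*y > -7) ==> val + 2*y == 3
Before n := 3*val + val + 3: (val <= -14 <==> 2*y > -7) ==> val + 2*y == 3
Answer: WP = (val <= -14 <==> 2*y > -7) ==> val + 2*y == 3


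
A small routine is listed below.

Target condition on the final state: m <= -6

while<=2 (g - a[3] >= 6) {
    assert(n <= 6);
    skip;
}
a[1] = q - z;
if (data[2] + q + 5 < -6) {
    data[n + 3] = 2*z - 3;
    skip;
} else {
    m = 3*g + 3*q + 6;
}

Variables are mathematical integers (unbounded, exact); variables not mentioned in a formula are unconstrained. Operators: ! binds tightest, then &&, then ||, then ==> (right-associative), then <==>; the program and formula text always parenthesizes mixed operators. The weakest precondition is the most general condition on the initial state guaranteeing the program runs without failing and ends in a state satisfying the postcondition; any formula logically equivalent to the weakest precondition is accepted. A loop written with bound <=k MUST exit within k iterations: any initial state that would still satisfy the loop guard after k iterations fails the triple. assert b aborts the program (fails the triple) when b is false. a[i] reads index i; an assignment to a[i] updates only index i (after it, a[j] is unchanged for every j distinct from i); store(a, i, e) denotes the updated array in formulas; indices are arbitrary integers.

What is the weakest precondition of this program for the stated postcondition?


Working backward. After the program, m <= -6 must hold.
Then branch requires m <= -6; else branch requires 3*g + 3*q <= -12.
Before the if: (data[2] + q < -11 ==> m <= -6) && ((!(data[2] + q < -11)) ==> 3*g + 3*q <= -12)
Before a[1] := q - z: (data[2] + q < -11 ==> m <= -6) && ((!(data[2] + q < -11)) ==> 3*g + 3*q <= -12)
Before the loop (bound <=2), unroll the exhaustion recursion (WP_0 = exit-now case; WP_j = one more guarded iteration, up to j = 2):
  WP_0: (!(g >= a[3] + 6)) && (data[2] + q < -11 ==> m <= -6) && ((!(data[2] + q < -11)) ==> 3*g + 3*q <= -12)
  WP_1: (g >= a[3] + 6 ==> (n <= 6 && (!(g >= a[3] + 6)) && (data[2] + q < -11 ==> m <= -6) && ((!(data[2] + q < -11)) ==> 3*g + 3*q <= -12))) && ((!(g >= a[3] + 6)) ==> ((data[2] + q < -11 ==> m <= -6) && ((!(data[2] + q < -11)) ==> 3*g + 3*q <= -12)))
  WP_2: (g >= a[3] + 6 ==> (n <= 6 && (g >= a[3] + 6 ==> (n <= 6 && (!(g >= a[3] + 6)) && (data[2] + q < -11 ==> m <= -6) && ((!(data[2] + q < -11)) ==> 3*g + 3*q <= -12))) && ((!(g >= a[3] + 6)) ==> ((data[2] + q < -11 ==> m <= -6) && ((!(data[2] + q < -11)) ==> 3*g + 3*q <= -12))))) && ((!(g >= a[3] + 6)) ==> ((data[2] + q < -11 ==> m <= -6) && ((!(data[2] + q < -11)) ==> 3*g + 3*q <= -12)))
So before the loop: (g >= a[3] + 6 ==> (n <= 6 && (g >= a[3] + 6 ==> (n <= 6 && (!(g >= a[3] + 6)) && (data[2] + q < -11 ==> m <= -6) && ((!(data[2] + q < -11)) ==> 3*g + 3*q <= -12))) && ((!(g >= a[3] + 6)) ==> ((data[2] + q < -11 ==> m <= -6) && ((!(data[2] + q < -11)) ==> 3*g + 3*q <= -12))))) && ((!(g >= a[3] + 6)) ==> ((data[2] + q < -11 ==> m <= -6) && ((!(data[2] + q < -11)) ==> 3*g + 3*q <= -12)))
Answer: WP = (g >= a[3] + 6 ==> (n <= 6 && (g >= a[3] + 6 ==> (n <= 6 && (!(g >= a[3] + 6)) && (data[2] + q < -11 ==> m <= -6) && ((!(data[2] + q < -11)) ==> 3*g + 3*q <= -12))) && ((!(g >= a[3] + 6)) ==> ((data[2] + q < -11 ==> m <= -6) && ((!(data[2] + q < -11)) ==> 3*g + 3*q <= -12))))) && ((!(g >= a[3] + 6)) ==> ((data[2] + q < -11 ==> m <= -6) && ((!(data[2] + q < -11)) ==> 3*g + 3*q <= -12)))


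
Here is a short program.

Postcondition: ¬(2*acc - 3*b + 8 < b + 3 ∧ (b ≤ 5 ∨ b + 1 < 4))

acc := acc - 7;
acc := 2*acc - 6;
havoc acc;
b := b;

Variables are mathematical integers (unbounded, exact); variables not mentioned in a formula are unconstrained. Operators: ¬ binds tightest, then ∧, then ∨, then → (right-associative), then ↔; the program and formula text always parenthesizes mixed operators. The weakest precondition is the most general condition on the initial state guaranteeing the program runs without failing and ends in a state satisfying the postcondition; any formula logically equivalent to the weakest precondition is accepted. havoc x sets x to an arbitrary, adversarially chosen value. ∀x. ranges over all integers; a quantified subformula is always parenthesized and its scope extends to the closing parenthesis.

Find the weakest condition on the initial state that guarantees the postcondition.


Working backward. After the program, the postcondition ¬(2*acc - 3*b + 8 < b + 3 ∧ (b ≤ 5 ∨ b + 1 < 4)) must hold; in canonical form it is ¬(2*acc < 4*b - 5 ∧ (b ≤ 5 ∨ b < 3)).
Before b := b: ¬(2*acc < 4*b - 5 ∧ (b ≤ 5 ∨ b < 3))
Before havoc acc: ∀acc_1. (¬(2*acc_1 < 4*b - 5 ∧ (b ≤ 5 ∨ b < 3)))
Before acc := 2*acc - 6: ∀acc_1. (¬(2*acc_1 < 4*b - 5 ∧ (b ≤ 5 ∨ b < 3)))
Before acc := acc - 7: ∀acc_1. (¬(2*acc_1 < 4*b - 5 ∧ (b ≤ 5 ∨ b < 3)))
Answer: WP = ∀acc_1. (¬(2*acc_1 < 4*b - 5 ∧ (b ≤ 5 ∨ b < 3)))


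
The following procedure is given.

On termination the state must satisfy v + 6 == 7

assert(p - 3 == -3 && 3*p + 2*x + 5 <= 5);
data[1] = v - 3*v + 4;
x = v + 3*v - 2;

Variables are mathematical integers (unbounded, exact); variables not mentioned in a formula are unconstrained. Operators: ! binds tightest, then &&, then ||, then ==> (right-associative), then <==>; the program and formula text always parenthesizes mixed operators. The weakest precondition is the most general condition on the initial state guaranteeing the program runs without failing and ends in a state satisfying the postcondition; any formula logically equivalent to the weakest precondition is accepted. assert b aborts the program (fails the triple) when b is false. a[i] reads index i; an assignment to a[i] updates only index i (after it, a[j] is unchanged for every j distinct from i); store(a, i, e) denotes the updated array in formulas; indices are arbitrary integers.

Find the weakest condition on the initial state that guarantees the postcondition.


Working backward. After the program, the postcondition v + 6 == 7 must hold; in canonical form it is v == 1.
Before x := v + 3*v - 2: v == 1
Before data[1] := v - 3*v + 4: v == 1
Before assert p - 3 == -3 && 3*p + 2*x + 5 <= 5: p == 0 && 3*p + 2*x <= 0 && v == 1
Answer: WP = p == 0 && 3*p + 2*x <= 0 && v == 1


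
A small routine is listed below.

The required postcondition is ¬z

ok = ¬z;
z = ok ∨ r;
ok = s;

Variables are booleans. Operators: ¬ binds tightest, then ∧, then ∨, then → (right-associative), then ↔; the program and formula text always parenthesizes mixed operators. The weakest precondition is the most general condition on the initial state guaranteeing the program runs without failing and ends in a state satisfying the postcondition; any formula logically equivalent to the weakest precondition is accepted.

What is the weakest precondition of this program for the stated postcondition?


Working backward. After the program, ¬z must hold.
Before ok := s: ¬z
Before z := ok ∨ r: ¬(ok ∨ r)
Before ok := ¬z: ¬((¬z) ∨ r)
Answer: WP = ¬((¬z) ∨ r)


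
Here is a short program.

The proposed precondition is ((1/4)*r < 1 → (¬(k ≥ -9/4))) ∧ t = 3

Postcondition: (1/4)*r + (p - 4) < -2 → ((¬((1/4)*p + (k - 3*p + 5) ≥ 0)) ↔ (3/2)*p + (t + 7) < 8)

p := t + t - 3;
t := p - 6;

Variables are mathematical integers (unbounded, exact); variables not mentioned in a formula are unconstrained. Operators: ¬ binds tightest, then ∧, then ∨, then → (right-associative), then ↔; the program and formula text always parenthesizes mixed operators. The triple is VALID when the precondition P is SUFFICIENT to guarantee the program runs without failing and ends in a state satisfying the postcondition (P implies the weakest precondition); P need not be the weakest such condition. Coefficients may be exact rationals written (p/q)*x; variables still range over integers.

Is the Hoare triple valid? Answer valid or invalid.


Working backward. After the program, the postcondition (1/4)*r + (p - 4) < -2 → ((¬((1/4)*p + (k - 3*p + 5) ≥ 0)) ↔ (3/2)*p + (t + 7) < 8) must hold; in canonical form it is p + (1/4)*r < 2 → ((¬(k ≥ (11/4)*p - 5)) ↔ (3/2)*p + t < 1).
Before t := p - 6: p + (1/4)*r < 2 → ((¬(k ≥ (11/4)*p - 5)) ↔ (5/2)*p < 7)
Before p := t + t - 3: (1/4)*r + 2*t < 5 → ((¬(k ≥ (11/2)*t - 53/4)) ↔ 5*t < 29/2)
The weakest precondition is (1/4)*r + 2*t < 5 → ((¬(k ≥ (11/2)*t - 53/4)) ↔ 5*t < 29/2).
Check whether ((1/4)*r < 1 → (¬(k ≥ -9/4))) ∧ t = 3 implies it.
Countermodel: at the initial state k = -3, r = -5, t = 3, the precondition holds but the weakest precondition fails.
Answer: invalid


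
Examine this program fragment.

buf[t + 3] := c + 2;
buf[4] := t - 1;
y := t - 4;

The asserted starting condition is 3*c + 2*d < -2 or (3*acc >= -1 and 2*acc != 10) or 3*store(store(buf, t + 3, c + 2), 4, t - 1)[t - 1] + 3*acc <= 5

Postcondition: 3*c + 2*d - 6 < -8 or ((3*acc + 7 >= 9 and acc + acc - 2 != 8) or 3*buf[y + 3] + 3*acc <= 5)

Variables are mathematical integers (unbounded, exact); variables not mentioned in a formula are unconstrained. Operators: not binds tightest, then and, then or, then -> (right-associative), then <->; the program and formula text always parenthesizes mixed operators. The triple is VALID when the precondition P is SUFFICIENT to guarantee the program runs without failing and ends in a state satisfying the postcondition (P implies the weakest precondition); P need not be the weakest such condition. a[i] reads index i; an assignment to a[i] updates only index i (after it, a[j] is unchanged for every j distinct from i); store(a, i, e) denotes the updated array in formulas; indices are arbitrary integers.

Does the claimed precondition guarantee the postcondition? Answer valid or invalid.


Working backward. After the program, the postcondition 3*c + 2*d - 6 < -8 or ((3*acc + 7 >= 9 and acc + acc - 2 != 8) or 3*buf[y + 3] + 3*acc <= 5) must hold; in canonical form it is 3*c + 2*d < -2 or (3*acc >= 2 and 2*acc != 10) or 3*buf[y + 3] + 3*acc <= 5.
Before y := t - 4: 3*c + 2*d < -2 or (3*acc >= 2 and 2*acc != 10) or 3*buf[t - 1] + 3*acc <= 5
Before buf[4] := t - 1: 3*c + 2*d < -2 or (3*acc >= 2 and 2*acc != 10) or 3*store(buf, 4, t - 1)[t - 1] + 3*acc <= 5
Before buf[t + 3] := c + 2: 3*c + 2*d < -2 or (3*acc >= 2 and 2*acc != 10) or 3*store(store(buf, t + 3, c + 2), 4, t - 1)[t - 1] + 3*acc <= 5
The weakest precondition is 3*c + 2*d < -2 or (3*acc >= 2 and 2*acc != 10) or 3*store(store(buf, t + 3, c + 2), 4, t - 1)[t - 1] + 3*acc <= 5.
Check whether 3*c + 2*d < -2 or (3*acc >= -1 and 2*acc != 10) or 3*store(store(buf, t + 3, c + 2), 4, t - 1)[t - 1] + 3*acc <= 5 implies it.
Countermodel: at the initial state acc = 0, buf = {[-1] = 7042, [3] = 7, [4] = 7, elsewhere 7}, c = 0, d = 0, t = 0, the precondition holds but the weakest precondition fails.
Answer: invalid


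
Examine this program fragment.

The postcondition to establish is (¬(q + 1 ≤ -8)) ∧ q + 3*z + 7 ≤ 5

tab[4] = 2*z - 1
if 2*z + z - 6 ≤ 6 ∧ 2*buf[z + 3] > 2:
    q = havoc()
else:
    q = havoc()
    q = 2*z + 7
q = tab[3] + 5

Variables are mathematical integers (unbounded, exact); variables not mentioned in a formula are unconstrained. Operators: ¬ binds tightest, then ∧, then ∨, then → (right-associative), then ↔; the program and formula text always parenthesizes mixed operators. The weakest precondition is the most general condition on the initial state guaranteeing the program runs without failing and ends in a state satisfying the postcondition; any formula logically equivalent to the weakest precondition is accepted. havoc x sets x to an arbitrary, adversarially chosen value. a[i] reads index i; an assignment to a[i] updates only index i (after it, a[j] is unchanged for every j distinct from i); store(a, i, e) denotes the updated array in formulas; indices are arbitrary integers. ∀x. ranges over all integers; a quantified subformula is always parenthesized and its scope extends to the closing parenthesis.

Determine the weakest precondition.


Working backward. After the program, the postcondition (¬(q + 1 ≤ -8)) ∧ q + 3*z + 7 ≤ 5 must hold; in canonical form it is (¬(q ≤ -9)) ∧ q + 3*z ≤ -2.
Before q := tab[3] + 5: (¬(tab[3] ≤ -14)) ∧ tab[3] + 3*z ≤ -7
Then branch requires (¬(tab[3] ≤ -14)) ∧ tab[3] + 3*z ≤ -7; else branch requires (¬(tab[3] ≤ -14)) ∧ tab[3] + 3*z ≤ -7.
Before the if: ((3*z ≤ 12 ∧ 2*buf[z + 3] > 2) → ((¬(tab[3] ≤ -14)) ∧ tab[3] + 3*z ≤ -7)) ∧ ((¬(3*z ≤ 12 ∧ 2*buf[z + 3] > 2)) → ((¬(tab[3] ≤ -14)) ∧ tab[3] + 3*z ≤ -7))
Before tab[4] := 2*z - 1: ((3*z ≤ 12 ∧ 2*buf[z + 3] > 2) → ((¬(tab[3] ≤ -14)) ∧ tab[3] + 3*z ≤ -7)) ∧ ((¬(3*z ≤ 12 ∧ 2*buf[z + 3] > 2)) → ((¬(tab[3] ≤ -14)) ∧ tab[3] + 3*z ≤ -7))
Answer: WP = ((3*z ≤ 12 ∧ 2*buf[z + 3] > 2) → ((¬(tab[3] ≤ -14)) ∧ tab[3] + 3*z ≤ -7)) ∧ ((¬(3*z ≤ 12 ∧ 2*buf[z + 3] > 2)) → ((¬(tab[3] ≤ -14)) ∧ tab[3] + 3*z ≤ -7))


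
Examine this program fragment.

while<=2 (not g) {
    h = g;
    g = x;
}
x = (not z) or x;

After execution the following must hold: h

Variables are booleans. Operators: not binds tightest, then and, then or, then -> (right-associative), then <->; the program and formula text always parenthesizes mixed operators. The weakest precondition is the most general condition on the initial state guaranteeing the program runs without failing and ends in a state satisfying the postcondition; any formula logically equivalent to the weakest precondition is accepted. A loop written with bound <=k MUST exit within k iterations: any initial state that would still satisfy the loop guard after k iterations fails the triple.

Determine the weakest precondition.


Working backward. After the program, h must hold.
Before x := (not z) or x: h
Before the loop (bound <=2), unroll the exhaustion recursion (WP_0 = exit-now case; WP_j = one more guarded iteration, up to j = 2):
  WP_0: g and h
  WP_1: ((not g) -> (x and g)) and (g -> h)
  WP_2: ((not g) -> (((not x) -> x) and (x -> g))) and (g -> h)
So before the loop: ((not g) -> (((not x) -> x) and (x -> g))) and (g -> h)
Answer: WP = ((not g) -> (((not x) -> x) and (x -> g))) and (g -> h)


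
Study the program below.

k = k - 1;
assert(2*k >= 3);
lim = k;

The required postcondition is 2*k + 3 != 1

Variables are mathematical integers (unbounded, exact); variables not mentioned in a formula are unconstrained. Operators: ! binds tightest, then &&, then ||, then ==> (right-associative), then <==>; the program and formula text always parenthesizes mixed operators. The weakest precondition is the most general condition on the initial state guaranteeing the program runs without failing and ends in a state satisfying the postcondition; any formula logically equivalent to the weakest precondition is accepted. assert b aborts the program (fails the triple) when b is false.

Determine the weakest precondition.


Working backward. After the program, the postcondition 2*k + 3 != 1 must hold; in canonical form it is 2*k != -2.
Before lim := k: 2*k != -2
Before assert 2*k >= 3: 2*k >= 3 && 2*k != -2
Before k := k - 1: 2*k >= 5 && 2*k != 0
Answer: WP = 2*k >= 5 && 2*k != 0


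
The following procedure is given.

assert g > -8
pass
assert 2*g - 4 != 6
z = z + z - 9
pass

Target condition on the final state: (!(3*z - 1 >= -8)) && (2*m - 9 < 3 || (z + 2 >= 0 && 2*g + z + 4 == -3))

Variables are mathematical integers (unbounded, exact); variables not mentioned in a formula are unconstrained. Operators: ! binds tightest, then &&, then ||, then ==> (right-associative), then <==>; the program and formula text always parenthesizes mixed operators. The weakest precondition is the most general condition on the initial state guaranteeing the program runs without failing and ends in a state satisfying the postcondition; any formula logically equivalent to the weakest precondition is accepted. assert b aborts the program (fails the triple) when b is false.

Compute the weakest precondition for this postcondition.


Working backward. After the program, the postcondition (!(3*z - 1 >= -8)) && (2*m - 9 < 3 || (z + 2 >= 0 && 2*g + z + 4 == -3)) must hold; in canonical form it is (!(3*z >= -7)) && (2*m < 12 || (z >= -2 && 2*g + z == -7)).
Before skip: (!(3*z >= -7)) && (2*m < 12 || (z >= -2 && 2*g + z == -7))
Before z := z + z - 9: (!(6*z >= 20)) && (2*m < 12 || (2*z >= 7 && 2*g + 2*z == 2))
Before assert 2*g - 4 != 6: 2*g != 10 && (!(6*z >= 20)) && (2*m < 12 || (2*z >= 7 && 2*g + 2*z == 2))
Before skip: 2*g != 10 && (!(6*z >= 20)) && (2*m < 12 || (2*z >= 7 && 2*g + 2*z == 2))
Before assert g > -8: g > -8 && 2*g != 10 && (!(6*z >= 20)) && (2*m < 12 || (2*z >= 7 && 2*g + 2*z == 2))
Answer: WP = g > -8 && 2*g != 10 && (!(6*z >= 20)) && (2*m < 12 || (2*z >= 7 && 2*g + 2*z == 2))


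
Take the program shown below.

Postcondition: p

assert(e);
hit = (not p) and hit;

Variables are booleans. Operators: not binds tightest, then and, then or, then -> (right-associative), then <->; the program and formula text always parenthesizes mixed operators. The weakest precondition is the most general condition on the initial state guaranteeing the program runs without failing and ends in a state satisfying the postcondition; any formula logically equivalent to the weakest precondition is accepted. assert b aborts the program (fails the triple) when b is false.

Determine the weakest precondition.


Working backward. After the program, p must hold.
Before hit := (not p) and hit: p
Before assert e: e and p
Answer: WP = e and p
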